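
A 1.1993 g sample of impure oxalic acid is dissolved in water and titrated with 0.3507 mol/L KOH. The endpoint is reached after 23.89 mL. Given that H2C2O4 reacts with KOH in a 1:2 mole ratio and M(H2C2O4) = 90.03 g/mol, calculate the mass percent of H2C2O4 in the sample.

n(KOH) = 0.3507 x 0.02389 = 0.008378 mol.
n(H2C2O4) = 0.008378 / 2 = 0.004189 mol.
mass of H2C2O4 = 0.004189 x 90.03 = 0.3771 g.
% purity = 0.3771 / 1.1993 x 100 = 31.4%.

31.4%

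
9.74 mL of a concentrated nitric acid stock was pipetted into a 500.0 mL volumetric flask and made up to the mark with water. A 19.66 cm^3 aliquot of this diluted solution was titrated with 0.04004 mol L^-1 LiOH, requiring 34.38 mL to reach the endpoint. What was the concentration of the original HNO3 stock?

n(LiOH) = 0.04004 x 0.03438 = 0.001377 mol.
n(HNO3) in the aliquot = 0.001377 mol.
[diluted HNO3] = 0.001377 / 0.01966 = 0.07002 M.
Dilution factor = 500.0/9.740 = 51.33, so [stock] = 0.07002 x 51.33 = 3.59 M.

3.59 M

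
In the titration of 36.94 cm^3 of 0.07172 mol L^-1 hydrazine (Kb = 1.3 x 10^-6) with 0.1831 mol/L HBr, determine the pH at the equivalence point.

4.70

n(N2H4) = 0.07172 x 0.03694 = 0.002649 mol; V(HBr) at equivalence = 0.002649/0.1831 = 0.01447 L.
At equivalence the base is fully converted to N2H5+; total volume = 0.05141 L, so [N2H5+] = 0.002649/0.05141 = 0.05153 M.
Ka(N2H5+) = Kw/Kb = 1.0e-14 / 1.3 x 10^-6 = 7.69e-9.
[H^+] = sqrt(Ka x [N2H5+]) = sqrt(7.69e-9 x 0.05153) = 1.99e-5 M.
pH = -log(1.99e-5) = 4.70.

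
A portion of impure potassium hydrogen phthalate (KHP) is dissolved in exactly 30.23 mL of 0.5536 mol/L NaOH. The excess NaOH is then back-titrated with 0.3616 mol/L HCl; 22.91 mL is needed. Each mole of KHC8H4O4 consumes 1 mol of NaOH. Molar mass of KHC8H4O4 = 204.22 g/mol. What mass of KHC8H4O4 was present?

Total n(NaOH) added = 0.5536 x 0.03023 = 0.01674 mol.
n(HCl) used = 0.3616 x 0.02291 = 0.008284 mol, which equals the excess n(NaOH).
So n(NaOH) consumed by the sample = 0.01674 - 0.008284 = 0.008451 mol.
n(KHC8H4O4) = 0.008451 / 1 = 0.008451 mol.
mass = 0.008451 mol x 204.22 g/mol = 1.73 g.

1.73 g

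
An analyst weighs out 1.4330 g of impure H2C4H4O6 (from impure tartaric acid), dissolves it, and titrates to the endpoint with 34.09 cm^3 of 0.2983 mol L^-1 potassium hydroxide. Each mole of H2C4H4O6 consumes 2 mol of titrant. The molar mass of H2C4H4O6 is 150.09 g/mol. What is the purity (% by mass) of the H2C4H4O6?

53.3%

n(KOH) = 0.2983 x 0.03409 = 0.01017 mol.
n(H2C4H4O6) = 0.01017 / 2 = 0.005085 mol.
mass of H2C4H4O6 = 0.005085 x 150.09 = 0.7631 g.
% purity = 0.7631 / 1.4330 x 100 = 53.3%.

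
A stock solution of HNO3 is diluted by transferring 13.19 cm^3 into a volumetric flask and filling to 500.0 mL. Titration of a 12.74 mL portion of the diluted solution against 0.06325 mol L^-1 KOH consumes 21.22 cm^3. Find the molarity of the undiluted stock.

n(KOH) = 0.06325 x 0.02122 = 0.001342 mol.
n(HNO3) in the aliquot = 0.001342 mol.
[diluted HNO3] = 0.001342 / 0.01274 = 0.1054 M.
Dilution factor = 500.0/13.19 = 37.91, so [stock] = 0.1054 x 37.91 = 3.99 M.

3.99 M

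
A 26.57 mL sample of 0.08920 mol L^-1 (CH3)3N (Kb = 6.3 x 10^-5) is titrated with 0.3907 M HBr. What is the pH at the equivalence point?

n((CH3)3N) = 0.08920 x 0.02657 = 0.002370 mol; V(HBr) at equivalence = 0.002370/0.3907 = 0.006066 L.
At equivalence the base is fully converted to (CH3)3NH+; total volume = 0.03264 L, so [(CH3)3NH+] = 0.002370/0.03264 = 0.07262 M.
Ka((CH3)3NH+) = Kw/Kb = 1.0e-14 / 6.3 x 10^-5 = 1.59e-10.
[H^+] = sqrt(Ka x [(CH3)3NH+]) = sqrt(1.59e-10 x 0.07262) = 3.40e-6 M.
pH = -log(3.40e-6) = 5.47.

5.47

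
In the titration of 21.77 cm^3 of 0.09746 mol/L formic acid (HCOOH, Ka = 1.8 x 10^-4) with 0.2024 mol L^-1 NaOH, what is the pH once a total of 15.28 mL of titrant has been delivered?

n(acid) = 0.09746 x 0.02177 = 0.002122 mol; n(NaOH) added = 0.2024 x 0.01528 = 0.003093 mol.
Base is in excess by 0.003093 - 0.002122 = 0.0009710 mol in a total volume of 0.03705 L.
[OH^-] = 0.0009710/0.03705 = 0.02621 M, so pOH = 1.58 and pH = 14.00 - 1.58 = 12.42.

12.42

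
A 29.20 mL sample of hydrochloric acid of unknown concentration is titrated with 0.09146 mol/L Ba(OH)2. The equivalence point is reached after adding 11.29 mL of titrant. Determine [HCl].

n(Ba(OH)2) delivered = 0.09146 x 0.01129 = 0.001033 mol.
The reaction is 2 HCl + 1 Ba(OH)2, so n(HCl) = 0.001033 x 2/1 = 0.002065 mol.
[HCl] = 0.002065 mol / 0.02920 L = 0.0707 M.

0.0707 M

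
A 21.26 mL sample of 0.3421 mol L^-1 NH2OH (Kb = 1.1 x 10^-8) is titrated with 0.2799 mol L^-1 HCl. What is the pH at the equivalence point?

3.43

n(NH2OH) = 0.3421 x 0.02126 = 0.007273 mol; V(HCl) at equivalence = 0.007273/0.2799 = 0.02598 L.
At equivalence the base is fully converted to NH3OH+; total volume = 0.04724 L, so [NH3OH+] = 0.007273/0.04724 = 0.1539 M.
Ka(NH3OH+) = Kw/Kb = 1.0e-14 / 1.1 x 10^-8 = 9.09e-7.
[H^+] = sqrt(Ka x [NH3OH+]) = sqrt(9.09e-7 x 0.1539) = 0.000374 M.
pH = -log(0.000374) = 3.43.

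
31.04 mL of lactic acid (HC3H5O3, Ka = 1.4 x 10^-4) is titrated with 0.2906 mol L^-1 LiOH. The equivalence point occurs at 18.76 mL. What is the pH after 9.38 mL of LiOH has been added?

3.85

9.38 mL is exactly half the equivalence volume (18.76/2), i.e. the half-equivalence point.
There, n(HA) = n(A^-), so pH = pKa = -log(1.4 x 10^-4) = 3.85.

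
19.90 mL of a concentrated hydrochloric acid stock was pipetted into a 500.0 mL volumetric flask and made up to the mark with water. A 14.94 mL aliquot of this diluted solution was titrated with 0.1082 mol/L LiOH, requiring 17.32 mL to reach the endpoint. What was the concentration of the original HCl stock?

3.15 M

n(LiOH) = 0.1082 x 0.01732 = 0.001874 mol.
n(HCl) in the aliquot = 0.001874 mol.
[diluted HCl] = 0.001874 / 0.01494 = 0.1254 M.
Dilution factor = 500.0/19.90 = 25.13, so [stock] = 0.1254 x 25.13 = 3.15 M.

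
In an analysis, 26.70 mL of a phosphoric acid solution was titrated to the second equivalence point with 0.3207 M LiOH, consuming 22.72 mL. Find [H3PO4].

n(LiOH) = 0.3207 x 0.02272 = 0.007286 mol.
At the second equivalence point, 2 mol OH^- react per mol H3PO4, so n(H3PO4) = 0.007286 / 2 = 0.003643 mol.
[H3PO4] = 0.003643 / 0.02670 L = 0.136 M.

0.136 M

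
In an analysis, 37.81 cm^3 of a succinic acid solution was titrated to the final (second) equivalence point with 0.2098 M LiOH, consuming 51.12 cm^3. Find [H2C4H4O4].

n(LiOH) = 0.2098 x 0.05112 = 0.01072 mol.
At the final (second) equivalence point, 2 mol OH^- react per mol H2C4H4O4, so n(H2C4H4O4) = 0.01072 / 2 = 0.005362 mol.
[H2C4H4O4] = 0.005362 / 0.03781 L = 0.142 M.

0.142 M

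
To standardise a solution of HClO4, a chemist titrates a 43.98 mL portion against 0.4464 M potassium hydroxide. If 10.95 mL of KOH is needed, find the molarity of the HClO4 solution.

0.111 M

n(KOH) delivered = 0.4464 x 0.01095 = 0.004888 mol.
For a 1:1 reaction, n(HClO4) = 0.004888 mol.
[HClO4] = 0.004888 mol / 0.04398 L = 0.111 M.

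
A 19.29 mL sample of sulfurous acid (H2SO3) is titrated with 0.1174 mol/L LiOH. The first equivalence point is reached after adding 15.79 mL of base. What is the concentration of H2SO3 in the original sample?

n(LiOH) = 0.1174 x 0.01579 = 0.001854 mol.
At the first equivalence point, 1 mol OH^- react per mol H2SO3, so n(H2SO3) = 0.001854 / 1 = 0.001854 mol.
[H2SO3] = 0.001854 / 0.01929 L = 0.0961 M.

0.0961 M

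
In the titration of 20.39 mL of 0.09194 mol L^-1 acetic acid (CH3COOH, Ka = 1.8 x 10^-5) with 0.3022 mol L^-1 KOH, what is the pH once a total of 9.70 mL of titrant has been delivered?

12.55

n(acid) = 0.09194 x 0.02039 = 0.001875 mol; n(KOH) added = 0.3022 x 0.009700 = 0.002931 mol.
Base is in excess by 0.002931 - 0.001875 = 0.001057 mol in a total volume of 0.03009 L.
[OH^-] = 0.001057/0.03009 = 0.03512 M, so pOH = 1.45 and pH = 14.00 - 1.45 = 12.55.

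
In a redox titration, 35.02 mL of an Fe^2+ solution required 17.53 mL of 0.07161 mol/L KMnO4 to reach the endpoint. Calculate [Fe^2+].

n(KMnO4) = 0.07161 x 0.01753 = 0.001255 mol.
From the balanced equation, 1 mol KMnO4 reacts with 5 mol Fe^2+, so n(Fe^2+) = 0.001255 x 5/1 = 0.006277 mol.
[Fe^2+] = 0.006277 / 0.03502 L = 0.179 M.

0.179 M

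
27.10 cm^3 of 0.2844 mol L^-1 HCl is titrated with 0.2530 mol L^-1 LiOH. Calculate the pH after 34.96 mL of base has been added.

n(acid) = 0.2844 x 0.02710 = 0.007707 mol; n(LiOH) added = 0.2530 x 0.03496 = 0.008845 mol.
Base is in excess by 0.008845 - 0.007707 = 0.001138 mol in a total volume of 0.06206 L.
[OH^-] = 0.001138/0.06206 = 0.01833 M, so pOH = 1.74 and pH = 14.00 - 1.74 = 12.26.

12.26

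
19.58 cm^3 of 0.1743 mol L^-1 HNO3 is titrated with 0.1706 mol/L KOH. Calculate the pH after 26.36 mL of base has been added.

12.37

n(acid) = 0.1743 x 0.01958 = 0.003413 mol; n(KOH) added = 0.1706 x 0.02636 = 0.004497 mol.
Base is in excess by 0.004497 - 0.003413 = 0.001084 mol in a total volume of 0.04594 L.
[OH^-] = 0.001084/0.04594 = 0.02360 M, so pOH = 1.63 and pH = 14.00 - 1.63 = 12.37.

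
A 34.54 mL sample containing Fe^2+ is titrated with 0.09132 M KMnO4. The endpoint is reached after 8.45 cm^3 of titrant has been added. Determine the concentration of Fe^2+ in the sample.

n(KMnO4) = 0.09132 x 0.008450 = 0.0007717 mol.
From the balanced equation, 1 mol KMnO4 reacts with 5 mol Fe^2+, so n(Fe^2+) = 0.0007717 x 5/1 = 0.003858 mol.
[Fe^2+] = 0.003858 / 0.03454 L = 0.112 M.

0.112 M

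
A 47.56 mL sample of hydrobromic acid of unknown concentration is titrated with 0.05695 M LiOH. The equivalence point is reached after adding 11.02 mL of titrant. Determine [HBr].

0.0132 M

n(LiOH) delivered = 0.05695 x 0.01102 = 0.0006276 mol.
For a 1:1 reaction, n(HBr) = 0.0006276 mol.
[HBr] = 0.0006276 mol / 0.04756 L = 0.0132 M.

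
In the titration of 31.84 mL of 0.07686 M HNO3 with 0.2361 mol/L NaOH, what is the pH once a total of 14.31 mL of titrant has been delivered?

n(acid) = 0.07686 x 0.03184 = 0.002447 mol; n(NaOH) added = 0.2361 x 0.01431 = 0.003379 mol.
Base is in excess by 0.003379 - 0.002447 = 0.0009314 mol in a total volume of 0.04615 L.
[OH^-] = 0.0009314/0.04615 = 0.02018 M, so pOH = 1.70 and pH = 14.00 - 1.70 = 12.30.

12.30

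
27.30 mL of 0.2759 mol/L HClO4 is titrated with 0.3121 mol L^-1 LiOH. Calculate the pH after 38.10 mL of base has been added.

n(acid) = 0.2759 x 0.02730 = 0.007532 mol; n(LiOH) added = 0.3121 x 0.03810 = 0.01189 mol.
Base is in excess by 0.01189 - 0.007532 = 0.004359 mol in a total volume of 0.06540 L.
[OH^-] = 0.004359/0.06540 = 0.06665 M, so pOH = 1.18 and pH = 14.00 - 1.18 = 12.82.

12.82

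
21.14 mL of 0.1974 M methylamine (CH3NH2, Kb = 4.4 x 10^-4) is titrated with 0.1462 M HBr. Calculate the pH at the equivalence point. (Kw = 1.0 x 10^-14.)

n(CH3NH2) = 0.1974 x 0.02114 = 0.004173 mol; V(HBr) at equivalence = 0.004173/0.1462 = 0.02854 L.
At equivalence the base is fully converted to CH3NH3+; total volume = 0.04968 L, so [CH3NH3+] = 0.004173/0.04968 = 0.08399 M.
Ka(CH3NH3+) = Kw/Kb = 1.0e-14 / 4.4 x 10^-4 = 2.27e-11.
[H^+] = sqrt(Ka x [CH3NH3+]) = sqrt(2.27e-11 x 0.08399) = 1.38e-6 M.
pH = -log(1.38e-6) = 5.86.

5.86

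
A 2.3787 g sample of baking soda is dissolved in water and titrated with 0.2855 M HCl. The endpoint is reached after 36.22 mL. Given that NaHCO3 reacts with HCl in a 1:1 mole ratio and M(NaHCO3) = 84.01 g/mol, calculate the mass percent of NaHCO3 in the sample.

36.5%

n(HCl) = 0.2855 x 0.03622 = 0.01034 mol.
n(NaHCO3) = 0.01034 / 1 = 0.01034 mol.
mass of NaHCO3 = 0.01034 x 84.01 = 0.8687 g.
% purity = 0.8687 / 2.3787 x 100 = 36.5%.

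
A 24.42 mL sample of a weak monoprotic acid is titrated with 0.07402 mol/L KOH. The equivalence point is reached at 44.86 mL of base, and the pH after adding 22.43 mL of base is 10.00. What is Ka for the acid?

1.0 x 10^-10

22.43 mL is half of the equivalence volume, so this is the half-equivalence point where [HA] = [A^-].
At half-equivalence pH = pKa, so pKa = 10.00.
Ka = 10^(-10.00) = 1.0 x 10^-10.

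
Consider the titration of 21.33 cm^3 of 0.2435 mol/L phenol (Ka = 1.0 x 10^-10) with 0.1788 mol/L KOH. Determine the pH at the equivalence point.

11.51

n(C6H5OH) = 0.2435 x 0.02133 = 0.005194 mol; V(KOH) at equivalence = 0.005194/0.1788 = 0.02905 L.
At equivalence all the acid is converted to C6H5O-; total volume = 0.02133 + 0.02905 = 0.05038 L, so [C6H5O-] = 0.005194/0.05038 = 0.1031 M.
Kb = Kw/Ka = 1.0e-14 / 1.0 x 10^-10 = 0.000100.
[OH^-] = sqrt(Kb x [C6H5O-]) = sqrt(0.000100 x 0.1031) = 0.00321 M.
pOH = 2.49, so pH = 14.00 - 2.49 = 11.51.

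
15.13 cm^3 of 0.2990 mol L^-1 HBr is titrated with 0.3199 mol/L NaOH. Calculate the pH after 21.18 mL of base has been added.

n(acid) = 0.2990 x 0.01513 = 0.004524 mol; n(NaOH) added = 0.3199 x 0.02118 = 0.006775 mol.
Base is in excess by 0.006775 - 0.004524 = 0.002252 mol in a total volume of 0.03631 L.
[OH^-] = 0.002252/0.03631 = 0.06201 M, so pOH = 1.21 and pH = 14.00 - 1.21 = 12.79.

12.79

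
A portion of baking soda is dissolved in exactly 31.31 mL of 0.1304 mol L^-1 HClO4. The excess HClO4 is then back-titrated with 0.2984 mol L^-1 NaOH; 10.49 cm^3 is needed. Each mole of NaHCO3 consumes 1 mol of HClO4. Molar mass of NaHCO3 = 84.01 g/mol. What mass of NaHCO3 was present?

0.0800 g

Total n(HClO4) added = 0.1304 x 0.03131 = 0.004083 mol.
n(NaOH) used = 0.2984 x 0.01049 = 0.003130 mol, which equals the excess n(HClO4).
So n(HClO4) consumed by the sample = 0.004083 - 0.003130 = 0.0009526 mol.
n(NaHCO3) = 0.0009526 / 1 = 0.0009526 mol.
mass = 0.0009526 mol x 84.01 g/mol = 0.0800 g.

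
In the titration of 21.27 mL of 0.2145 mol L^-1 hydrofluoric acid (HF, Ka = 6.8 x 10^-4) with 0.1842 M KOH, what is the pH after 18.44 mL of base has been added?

Initial n(HF) = 0.2145 x 0.02127 = 0.004562 mol.
n(KOH) added = 0.1842 x 0.01844 = 0.003397 mol, converting that many moles of HF to F-.
Remaining n(HF) = 0.001166 mol; n(F-) = 0.003397 mol.
By Henderson-Hasselbalch, pH = pKa + log([A^-]/[HA]) = 3.17 + log(0.003397/0.001166) = 3.17 + (+0.46) = 3.63.

3.63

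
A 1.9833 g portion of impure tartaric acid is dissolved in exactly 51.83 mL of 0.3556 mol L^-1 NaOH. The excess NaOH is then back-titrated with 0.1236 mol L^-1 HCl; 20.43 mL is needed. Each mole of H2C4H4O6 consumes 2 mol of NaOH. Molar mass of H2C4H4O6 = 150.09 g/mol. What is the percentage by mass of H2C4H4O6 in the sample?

60.2%

Total n(NaOH) added = 0.3556 x 0.05183 = 0.01843 mol.
n(HCl) used = 0.1236 x 0.02043 = 0.002525 mol, which equals the excess n(NaOH).
So n(NaOH) consumed by the sample = 0.01843 - 0.002525 = 0.01591 mol.
n(H2C4H4O6) = 0.01591 / 2 = 0.007953 mol.
mass H2C4H4O6 = 0.007953 x 150.09 = 1.194 g, so %H2C4H4O6 = 1.194/1.9833 x 100 = 60.2%.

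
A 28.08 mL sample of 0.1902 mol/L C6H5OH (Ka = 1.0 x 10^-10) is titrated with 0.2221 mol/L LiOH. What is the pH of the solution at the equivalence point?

n(C6H5OH) = 0.1902 x 0.02808 = 0.005341 mol; V(LiOH) at equivalence = 0.005341/0.2221 = 0.02405 L.
At equivalence all the acid is converted to C6H5O-; total volume = 0.02808 + 0.02405 = 0.05213 L, so [C6H5O-] = 0.005341/0.05213 = 0.1025 M.
Kb = Kw/Ka = 1.0e-14 / 1.0 x 10^-10 = 0.000100.
[OH^-] = sqrt(Kb x [C6H5O-]) = sqrt(0.000100 x 0.1025) = 0.00320 M.
pOH = 2.49, so pH = 14.00 - 2.49 = 11.51.

11.51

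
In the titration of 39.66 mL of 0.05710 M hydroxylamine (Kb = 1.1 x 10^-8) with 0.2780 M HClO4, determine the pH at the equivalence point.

n(NH2OH) = 0.05710 x 0.03966 = 0.002265 mol; V(HClO4) at equivalence = 0.002265/0.2780 = 0.008146 L.
At equivalence the base is fully converted to NH3OH+; total volume = 0.04781 L, so [NH3OH+] = 0.002265/0.04781 = 0.04737 M.
Ka(NH3OH+) = Kw/Kb = 1.0e-14 / 1.1 x 10^-8 = 9.09e-7.
[H^+] = sqrt(Ka x [NH3OH+]) = sqrt(9.09e-7 x 0.04737) = 0.000208 M.
pH = -log(0.000208) = 3.68.

3.68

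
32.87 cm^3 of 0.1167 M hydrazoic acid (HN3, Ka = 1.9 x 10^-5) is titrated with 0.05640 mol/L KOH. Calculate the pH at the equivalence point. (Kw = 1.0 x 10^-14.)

8.65

n(HN3) = 0.1167 x 0.03287 = 0.003836 mol; V(KOH) at equivalence = 0.003836/0.05640 = 0.06801 L.
At equivalence all the acid is converted to N3-; total volume = 0.03287 + 0.06801 = 0.1009 L, so [N3-] = 0.003836/0.1009 = 0.03802 M.
Kb = Kw/Ka = 1.0e-14 / 1.9 x 10^-5 = 5.26e-10.
[OH^-] = sqrt(Kb x [N3-]) = sqrt(5.26e-10 x 0.03802) = 4.47e-6 M.
pOH = 5.35, so pH = 14.00 - 5.35 = 8.65.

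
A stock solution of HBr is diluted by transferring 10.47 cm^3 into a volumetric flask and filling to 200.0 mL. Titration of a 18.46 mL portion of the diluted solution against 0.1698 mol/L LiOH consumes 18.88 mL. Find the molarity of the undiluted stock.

n(LiOH) = 0.1698 x 0.01888 = 0.003206 mol.
n(HBr) in the aliquot = 0.003206 mol.
[diluted HBr] = 0.003206 / 0.01846 = 0.1737 M.
Dilution factor = 200.0/10.47 = 19.10, so [stock] = 0.1737 x 19.10 = 3.32 M.

3.32 M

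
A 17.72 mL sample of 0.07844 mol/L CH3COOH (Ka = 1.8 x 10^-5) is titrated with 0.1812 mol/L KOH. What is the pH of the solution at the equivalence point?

8.74

n(CH3COOH) = 0.07844 x 0.01772 = 0.001390 mol; V(KOH) at equivalence = 0.001390/0.1812 = 0.007671 L.
At equivalence all the acid is converted to CH3COO-; total volume = 0.01772 + 0.007671 = 0.02539 L, so [CH3COO-] = 0.001390/0.02539 = 0.05474 M.
Kb = Kw/Ka = 1.0e-14 / 1.8 x 10^-5 = 5.56e-10.
[OH^-] = sqrt(Kb x [CH3COO-]) = sqrt(5.56e-10 x 0.05474) = 5.51e-6 M.
pOH = 5.26, so pH = 14.00 - 5.26 = 8.74.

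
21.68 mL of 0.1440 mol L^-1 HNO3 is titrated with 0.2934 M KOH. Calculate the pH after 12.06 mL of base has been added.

n(acid) = 0.1440 x 0.02168 = 0.003122 mol; n(KOH) added = 0.2934 x 0.01206 = 0.003538 mol.
Base is in excess by 0.003538 - 0.003122 = 0.0004165 mol in a total volume of 0.03374 L.
[OH^-] = 0.0004165/0.03374 = 0.01234 M, so pOH = 1.91 and pH = 14.00 - 1.91 = 12.09.

12.09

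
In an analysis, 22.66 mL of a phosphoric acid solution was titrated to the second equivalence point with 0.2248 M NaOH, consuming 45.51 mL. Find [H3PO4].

0.226 M

n(NaOH) = 0.2248 x 0.04551 = 0.01023 mol.
At the second equivalence point, 2 mol OH^- react per mol H3PO4, so n(H3PO4) = 0.01023 / 2 = 0.005115 mol.
[H3PO4] = 0.005115 / 0.02266 L = 0.226 M.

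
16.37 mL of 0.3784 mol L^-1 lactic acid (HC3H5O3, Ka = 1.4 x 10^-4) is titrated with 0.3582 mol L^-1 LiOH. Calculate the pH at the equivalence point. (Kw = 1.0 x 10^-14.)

n(HC3H5O3) = 0.3784 x 0.01637 = 0.006194 mol; V(LiOH) at equivalence = 0.006194/0.3582 = 0.01729 L.
At equivalence all the acid is converted to C3H5O3-; total volume = 0.01637 + 0.01729 = 0.03366 L, so [C3H5O3-] = 0.006194/0.03366 = 0.1840 M.
Kb = Kw/Ka = 1.0e-14 / 1.4 x 10^-4 = 7.14e-11.
[OH^-] = sqrt(Kb x [C3H5O3-]) = sqrt(7.14e-11 x 0.1840) = 3.63e-6 M.
pOH = 5.44, so pH = 14.00 - 5.44 = 8.56.

8.56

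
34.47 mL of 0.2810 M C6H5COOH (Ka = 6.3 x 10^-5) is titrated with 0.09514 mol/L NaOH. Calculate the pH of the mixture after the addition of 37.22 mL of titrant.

3.96

Initial n(C6H5COOH) = 0.2810 x 0.03447 = 0.009686 mol.
n(NaOH) added = 0.09514 x 0.03722 = 0.003541 mol, converting that many moles of C6H5COOH to C6H5COO-.
Remaining n(C6H5COOH) = 0.006145 mol; n(C6H5COO-) = 0.003541 mol.
By Henderson-Hasselbalch, pH = pKa + log([A^-]/[HA]) = 4.20 + log(0.003541/0.006145) = 4.20 + (-0.24) = 3.96.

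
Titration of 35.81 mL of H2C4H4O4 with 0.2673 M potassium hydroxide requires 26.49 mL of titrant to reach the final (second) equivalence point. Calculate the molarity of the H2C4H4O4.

n(KOH) = 0.2673 x 0.02649 = 0.007081 mol.
At the final (second) equivalence point, 2 mol OH^- react per mol H2C4H4O4, so n(H2C4H4O4) = 0.007081 / 2 = 0.003540 mol.
[H2C4H4O4] = 0.003540 / 0.03581 L = 0.0989 M.

0.0989 M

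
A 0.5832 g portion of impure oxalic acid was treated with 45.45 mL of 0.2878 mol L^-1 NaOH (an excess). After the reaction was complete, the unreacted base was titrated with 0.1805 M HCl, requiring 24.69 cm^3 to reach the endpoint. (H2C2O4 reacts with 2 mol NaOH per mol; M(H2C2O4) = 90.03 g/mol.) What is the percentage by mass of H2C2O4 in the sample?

Total n(NaOH) added = 0.2878 x 0.04545 = 0.01308 mol.
n(HCl) used = 0.1805 x 0.02469 = 0.004457 mol, which equals the excess n(NaOH).
So n(NaOH) consumed by the sample = 0.01308 - 0.004457 = 0.008624 mol.
n(H2C2O4) = 0.008624 / 2 = 0.004312 mol.
mass H2C2O4 = 0.004312 x 90.03 = 0.3882 g, so %H2C2O4 = 0.3882/0.5832 x 100 = 66.6%.

66.6%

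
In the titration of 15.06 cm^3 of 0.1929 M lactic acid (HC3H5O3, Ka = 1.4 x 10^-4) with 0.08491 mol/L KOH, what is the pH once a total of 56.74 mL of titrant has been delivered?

12.43

n(acid) = 0.1929 x 0.01506 = 0.002905 mol; n(KOH) added = 0.08491 x 0.05674 = 0.004818 mol.
Base is in excess by 0.004818 - 0.002905 = 0.001913 mol in a total volume of 0.07180 L.
[OH^-] = 0.001913/0.07180 = 0.02664 M, so pOH = 1.57 and pH = 14.00 - 1.57 = 12.43.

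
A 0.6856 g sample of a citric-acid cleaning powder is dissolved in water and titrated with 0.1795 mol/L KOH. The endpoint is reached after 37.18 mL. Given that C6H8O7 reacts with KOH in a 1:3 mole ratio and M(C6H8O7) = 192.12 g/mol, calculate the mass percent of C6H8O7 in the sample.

62.3%

n(KOH) = 0.1795 x 0.03718 = 0.006674 mol.
n(C6H8O7) = 0.006674 / 3 = 0.002225 mol.
mass of C6H8O7 = 0.002225 x 192.12 = 0.4274 g.
% purity = 0.4274 / 0.6856 x 100 = 62.3%.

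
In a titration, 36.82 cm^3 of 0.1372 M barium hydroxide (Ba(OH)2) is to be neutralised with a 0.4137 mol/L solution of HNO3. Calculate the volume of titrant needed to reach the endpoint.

24.4 mL

n(Ba(OH)2) = 0.1372 mol/L x 0.03682 L = 0.005052 mol.
The neutralisation is 1 Ba(OH)2 : 2 HNO3, so n(HNO3) = 0.005052 x 2/1 = 0.01010 mol.
V(HNO3) = 0.01010 / 0.4137 = 0.02442 L = 24.4 mL.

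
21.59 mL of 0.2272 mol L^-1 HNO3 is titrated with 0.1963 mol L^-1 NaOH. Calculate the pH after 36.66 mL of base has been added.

12.59

n(acid) = 0.2272 x 0.02159 = 0.004905 mol; n(NaOH) added = 0.1963 x 0.03666 = 0.007196 mol.
Base is in excess by 0.007196 - 0.004905 = 0.002291 mol in a total volume of 0.05825 L.
[OH^-] = 0.002291/0.05825 = 0.03933 M, so pOH = 1.41 and pH = 14.00 - 1.41 = 12.59.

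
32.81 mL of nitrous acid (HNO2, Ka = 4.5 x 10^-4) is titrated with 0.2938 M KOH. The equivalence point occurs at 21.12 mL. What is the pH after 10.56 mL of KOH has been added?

10.56 mL is exactly half the equivalence volume (21.12/2), i.e. the half-equivalence point.
There, n(HA) = n(A^-), so pH = pKa = -log(4.5 x 10^-4) = 3.35.

3.35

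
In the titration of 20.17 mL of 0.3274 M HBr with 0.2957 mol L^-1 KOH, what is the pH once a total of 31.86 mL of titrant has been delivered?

12.73

n(acid) = 0.3274 x 0.02017 = 0.006604 mol; n(KOH) added = 0.2957 x 0.03186 = 0.009421 mol.
Base is in excess by 0.009421 - 0.006604 = 0.002817 mol in a total volume of 0.05203 L.
[OH^-] = 0.002817/0.05203 = 0.05415 M, so pOH = 1.27 and pH = 14.00 - 1.27 = 12.73.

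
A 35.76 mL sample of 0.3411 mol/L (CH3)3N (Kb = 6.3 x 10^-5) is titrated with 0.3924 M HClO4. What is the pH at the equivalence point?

5.27

n((CH3)3N) = 0.3411 x 0.03576 = 0.01220 mol; V(HClO4) at equivalence = 0.01220/0.3924 = 0.03108 L.
At equivalence the base is fully converted to (CH3)3NH+; total volume = 0.06684 L, so [(CH3)3NH+] = 0.01220/0.06684 = 0.1825 M.
Ka((CH3)3NH+) = Kw/Kb = 1.0e-14 / 6.3 x 10^-5 = 1.59e-10.
[H^+] = sqrt(Ka x [(CH3)3NH+]) = sqrt(1.59e-10 x 0.1825) = 5.38e-6 M.
pH = -log(5.38e-6) = 5.27.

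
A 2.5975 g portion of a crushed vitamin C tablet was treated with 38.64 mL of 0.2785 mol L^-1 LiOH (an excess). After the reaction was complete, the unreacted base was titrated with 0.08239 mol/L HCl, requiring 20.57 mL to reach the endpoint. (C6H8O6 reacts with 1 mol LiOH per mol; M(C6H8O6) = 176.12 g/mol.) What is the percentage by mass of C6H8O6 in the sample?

61.5%

Total n(LiOH) added = 0.2785 x 0.03864 = 0.01076 mol.
n(HCl) used = 0.08239 x 0.02057 = 0.001695 mol, which equals the excess n(LiOH).
So n(LiOH) consumed by the sample = 0.01076 - 0.001695 = 0.009066 mol.
n(C6H8O6) = 0.009066 / 1 = 0.009066 mol.
mass C6H8O6 = 0.009066 x 176.12 = 1.597 g, so %C6H8O6 = 1.597/2.5975 x 100 = 61.5%.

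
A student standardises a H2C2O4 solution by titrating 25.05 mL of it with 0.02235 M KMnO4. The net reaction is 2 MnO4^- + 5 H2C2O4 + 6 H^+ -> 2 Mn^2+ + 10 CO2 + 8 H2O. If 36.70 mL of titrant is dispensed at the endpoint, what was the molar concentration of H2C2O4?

0.0819 M

n(KMnO4) = 0.02235 x 0.03670 = 0.0008202 mol.
From the balanced equation, 2 mol KMnO4 reacts with 5 mol H2C2O4, so n(H2C2O4) = 0.0008202 x 5/2 = 0.002051 mol.
[H2C2O4] = 0.002051 / 0.02505 L = 0.0819 M.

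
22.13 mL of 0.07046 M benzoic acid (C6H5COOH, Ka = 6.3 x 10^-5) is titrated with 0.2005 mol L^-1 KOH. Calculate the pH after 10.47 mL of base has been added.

n(acid) = 0.07046 x 0.02213 = 0.001559 mol; n(KOH) added = 0.2005 x 0.01047 = 0.002099 mol.
Base is in excess by 0.002099 - 0.001559 = 0.0005400 mol in a total volume of 0.03260 L.
[OH^-] = 0.0005400/0.03260 = 0.01656 M, so pOH = 1.78 and pH = 14.00 - 1.78 = 12.22.

12.22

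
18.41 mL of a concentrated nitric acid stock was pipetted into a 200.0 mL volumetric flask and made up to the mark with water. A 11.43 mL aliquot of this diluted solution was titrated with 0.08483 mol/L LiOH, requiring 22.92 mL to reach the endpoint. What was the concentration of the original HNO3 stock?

1.85 M

n(LiOH) = 0.08483 x 0.02292 = 0.001944 mol.
n(HNO3) in the aliquot = 0.001944 mol.
[diluted HNO3] = 0.001944 / 0.01143 = 0.1701 M.
Dilution factor = 200.0/18.41 = 10.86, so [stock] = 0.1701 x 10.86 = 1.85 M.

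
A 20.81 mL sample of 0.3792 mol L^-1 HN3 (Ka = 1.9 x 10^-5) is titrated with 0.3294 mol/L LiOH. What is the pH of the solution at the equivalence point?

n(HN3) = 0.3792 x 0.02081 = 0.007891 mol; V(LiOH) at equivalence = 0.007891/0.3294 = 0.02396 L.
At equivalence all the acid is converted to N3-; total volume = 0.02081 + 0.02396 = 0.04477 L, so [N3-] = 0.007891/0.04477 = 0.1763 M.
Kb = Kw/Ka = 1.0e-14 / 1.9 x 10^-5 = 5.26e-10.
[OH^-] = sqrt(Kb x [N3-]) = sqrt(5.26e-10 x 0.1763) = 9.63e-6 M.
pOH = 5.02, so pH = 14.00 - 5.02 = 8.98.

8.98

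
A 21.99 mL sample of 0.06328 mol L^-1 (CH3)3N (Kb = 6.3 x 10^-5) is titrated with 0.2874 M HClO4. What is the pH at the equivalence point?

n((CH3)3N) = 0.06328 x 0.02199 = 0.001392 mol; V(HClO4) at equivalence = 0.001392/0.2874 = 0.004842 L.
At equivalence the base is fully converted to (CH3)3NH+; total volume = 0.02683 L, so [(CH3)3NH+] = 0.001392/0.02683 = 0.05186 M.
Ka((CH3)3NH+) = Kw/Kb = 1.0e-14 / 6.3 x 10^-5 = 1.59e-10.
[H^+] = sqrt(Ka x [(CH3)3NH+]) = sqrt(1.59e-10 x 0.05186) = 2.87e-6 M.
pH = -log(2.87e-6) = 5.54.

5.54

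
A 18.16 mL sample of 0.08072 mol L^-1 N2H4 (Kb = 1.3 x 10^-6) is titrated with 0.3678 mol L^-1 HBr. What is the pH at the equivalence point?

4.65

n(N2H4) = 0.08072 x 0.01816 = 0.001466 mol; V(HBr) at equivalence = 0.001466/0.3678 = 0.003986 L.
At equivalence the base is fully converted to N2H5+; total volume = 0.02215 L, so [N2H5+] = 0.001466/0.02215 = 0.06619 M.
Ka(N2H5+) = Kw/Kb = 1.0e-14 / 1.3 x 10^-6 = 7.69e-9.
[H^+] = sqrt(Ka x [N2H5+]) = sqrt(7.69e-9 x 0.06619) = 2.26e-5 M.
pH = -log(2.26e-5) = 4.65.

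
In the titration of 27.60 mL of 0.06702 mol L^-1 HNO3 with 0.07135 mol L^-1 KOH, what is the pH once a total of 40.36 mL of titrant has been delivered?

n(acid) = 0.06702 x 0.02760 = 0.001850 mol; n(KOH) added = 0.07135 x 0.04036 = 0.002880 mol.
Base is in excess by 0.002880 - 0.001850 = 0.001030 mol in a total volume of 0.06796 L.
[OH^-] = 0.001030/0.06796 = 0.01516 M, so pOH = 1.82 and pH = 14.00 - 1.82 = 12.18.

12.18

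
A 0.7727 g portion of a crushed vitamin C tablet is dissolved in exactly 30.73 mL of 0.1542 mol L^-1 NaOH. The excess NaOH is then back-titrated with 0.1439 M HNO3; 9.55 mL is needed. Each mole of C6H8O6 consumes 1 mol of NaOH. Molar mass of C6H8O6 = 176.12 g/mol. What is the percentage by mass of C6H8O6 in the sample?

Total n(NaOH) added = 0.1542 x 0.03073 = 0.004739 mol.
n(HNO3) used = 0.1439 x 0.009550 = 0.001374 mol, which equals the excess n(NaOH).
So n(NaOH) consumed by the sample = 0.004739 - 0.001374 = 0.003364 mol.
n(C6H8O6) = 0.003364 / 1 = 0.003364 mol.
mass C6H8O6 = 0.003364 x 176.12 = 0.5925 g, so %C6H8O6 = 0.5925/0.7727 x 100 = 76.7%.

76.7%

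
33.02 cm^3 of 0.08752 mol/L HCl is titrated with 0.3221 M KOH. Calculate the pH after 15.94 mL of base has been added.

n(acid) = 0.08752 x 0.03302 = 0.002890 mol; n(KOH) added = 0.3221 x 0.01594 = 0.005134 mol.
Base is in excess by 0.005134 - 0.002890 = 0.002244 mol in a total volume of 0.04896 L.
[OH^-] = 0.002244/0.04896 = 0.04584 M, so pOH = 1.34 and pH = 14.00 - 1.34 = 12.66.

12.66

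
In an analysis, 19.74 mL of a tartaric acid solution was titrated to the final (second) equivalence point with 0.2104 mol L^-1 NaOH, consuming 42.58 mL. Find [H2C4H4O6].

0.227 M

n(NaOH) = 0.2104 x 0.04258 = 0.008959 mol.
At the final (second) equivalence point, 2 mol OH^- react per mol H2C4H4O6, so n(H2C4H4O6) = 0.008959 / 2 = 0.004479 mol.
[H2C4H4O6] = 0.004479 / 0.01974 L = 0.227 M.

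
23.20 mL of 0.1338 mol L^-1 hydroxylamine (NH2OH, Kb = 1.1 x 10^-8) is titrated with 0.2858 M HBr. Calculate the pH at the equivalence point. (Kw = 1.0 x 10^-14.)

n(NH2OH) = 0.1338 x 0.02320 = 0.003104 mol; V(HBr) at equivalence = 0.003104/0.2858 = 0.01086 L.
At equivalence the base is fully converted to NH3OH+; total volume = 0.03406 L, so [NH3OH+] = 0.003104/0.03406 = 0.09113 M.
Ka(NH3OH+) = Kw/Kb = 1.0e-14 / 1.1 x 10^-8 = 9.09e-7.
[H^+] = sqrt(Ka x [NH3OH+]) = sqrt(9.09e-7 x 0.09113) = 0.000288 M.
pH = -log(0.000288) = 3.54.

3.54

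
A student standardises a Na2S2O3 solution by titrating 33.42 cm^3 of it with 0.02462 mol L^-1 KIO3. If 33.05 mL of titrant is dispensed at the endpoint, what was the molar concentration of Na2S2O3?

n(KIO3) = 0.02462 x 0.03305 = 0.0008137 mol.
From the balanced equation, 1 mol KIO3 reacts with 6 mol Na2S2O3, so n(Na2S2O3) = 0.0008137 x 6/1 = 0.004882 mol.
[Na2S2O3] = 0.004882 / 0.03342 L = 0.146 M.

0.146 M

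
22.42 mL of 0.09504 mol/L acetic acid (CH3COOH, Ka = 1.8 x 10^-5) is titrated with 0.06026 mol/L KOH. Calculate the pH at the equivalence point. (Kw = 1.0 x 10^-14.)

8.66

n(CH3COOH) = 0.09504 x 0.02242 = 0.002131 mol; V(KOH) at equivalence = 0.002131/0.06026 = 0.03536 L.
At equivalence all the acid is converted to CH3COO-; total volume = 0.02242 + 0.03536 = 0.05778 L, so [CH3COO-] = 0.002131/0.05778 = 0.03688 M.
Kb = Kw/Ka = 1.0e-14 / 1.8 x 10^-5 = 5.56e-10.
[OH^-] = sqrt(Kb x [CH3COO-]) = sqrt(5.56e-10 x 0.03688) = 4.53e-6 M.
pOH = 5.34, so pH = 14.00 - 5.34 = 8.66.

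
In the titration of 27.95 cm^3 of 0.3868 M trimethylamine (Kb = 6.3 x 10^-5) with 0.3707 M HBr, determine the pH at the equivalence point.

n((CH3)3N) = 0.3868 x 0.02795 = 0.01081 mol; V(HBr) at equivalence = 0.01081/0.3707 = 0.02916 L.
At equivalence the base is fully converted to (CH3)3NH+; total volume = 0.05711 L, so [(CH3)3NH+] = 0.01081/0.05711 = 0.1893 M.
Ka((CH3)3NH+) = Kw/Kb = 1.0e-14 / 6.3 x 10^-5 = 1.59e-10.
[H^+] = sqrt(Ka x [(CH3)3NH+]) = sqrt(1.59e-10 x 0.1893) = 5.48e-6 M.
pH = -log(5.48e-6) = 5.26.

5.26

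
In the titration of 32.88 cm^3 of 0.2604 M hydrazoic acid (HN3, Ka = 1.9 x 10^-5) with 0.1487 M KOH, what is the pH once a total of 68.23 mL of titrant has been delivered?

n(acid) = 0.2604 x 0.03288 = 0.008562 mol; n(KOH) added = 0.1487 x 0.06823 = 0.01015 mol.
Base is in excess by 0.01015 - 0.008562 = 0.001584 mol in a total volume of 0.1011 L.
[OH^-] = 0.001584/0.1011 = 0.01566 M, so pOH = 1.81 and pH = 14.00 - 1.81 = 12.19.

12.19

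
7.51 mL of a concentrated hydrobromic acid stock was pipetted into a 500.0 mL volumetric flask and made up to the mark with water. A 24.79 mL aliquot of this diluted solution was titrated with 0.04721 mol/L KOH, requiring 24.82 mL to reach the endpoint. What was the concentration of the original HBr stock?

3.15 M

n(KOH) = 0.04721 x 0.02482 = 0.001172 mol.
n(HBr) in the aliquot = 0.001172 mol.
[diluted HBr] = 0.001172 / 0.02479 = 0.04727 M.
Dilution factor = 500.0/7.510 = 66.58, so [stock] = 0.04727 x 66.58 = 3.15 M.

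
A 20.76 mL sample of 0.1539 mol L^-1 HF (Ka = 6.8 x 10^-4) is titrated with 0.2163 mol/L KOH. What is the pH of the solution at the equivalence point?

n(HF) = 0.1539 x 0.02076 = 0.003195 mol; V(KOH) at equivalence = 0.003195/0.2163 = 0.01477 L.
At equivalence all the acid is converted to F-; total volume = 0.02076 + 0.01477 = 0.03553 L, so [F-] = 0.003195/0.03553 = 0.08992 M.
Kb = Kw/Ka = 1.0e-14 / 6.8 x 10^-4 = 1.47e-11.
[OH^-] = sqrt(Kb x [F-]) = sqrt(1.47e-11 x 0.08992) = 1.15e-6 M.
pOH = 5.94, so pH = 14.00 - 5.94 = 8.06.

8.06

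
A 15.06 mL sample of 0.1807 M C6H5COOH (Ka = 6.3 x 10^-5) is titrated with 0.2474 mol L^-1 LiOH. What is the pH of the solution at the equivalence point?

n(C6H5COOH) = 0.1807 x 0.01506 = 0.002721 mol; V(LiOH) at equivalence = 0.002721/0.2474 = 0.01100 L.
At equivalence all the acid is converted to C6H5COO-; total volume = 0.01506 + 0.01100 = 0.02606 L, so [C6H5COO-] = 0.002721/0.02606 = 0.1044 M.
Kb = Kw/Ka = 1.0e-14 / 6.3 x 10^-5 = 1.59e-10.
[OH^-] = sqrt(Kb x [C6H5COO-]) = sqrt(1.59e-10 x 0.1044) = 4.07e-6 M.
pOH = 5.39, so pH = 14.00 - 5.39 = 8.61.

8.61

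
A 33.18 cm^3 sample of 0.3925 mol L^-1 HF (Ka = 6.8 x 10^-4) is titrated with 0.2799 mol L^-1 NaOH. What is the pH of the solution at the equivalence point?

n(HF) = 0.3925 x 0.03318 = 0.01302 mol; V(NaOH) at equivalence = 0.01302/0.2799 = 0.04653 L.
At equivalence all the acid is converted to F-; total volume = 0.03318 + 0.04653 = 0.07971 L, so [F-] = 0.01302/0.07971 = 0.1634 M.
Kb = Kw/Ka = 1.0e-14 / 6.8 x 10^-4 = 1.47e-11.
[OH^-] = sqrt(Kb x [F-]) = sqrt(1.47e-11 x 0.1634) = 1.55e-6 M.
pOH = 5.81, so pH = 14.00 - 5.81 = 8.19.

8.19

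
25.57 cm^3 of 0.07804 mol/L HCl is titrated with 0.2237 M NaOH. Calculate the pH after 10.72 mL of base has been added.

n(acid) = 0.07804 x 0.02557 = 0.001995 mol; n(NaOH) added = 0.2237 x 0.01072 = 0.002398 mol.
Base is in excess by 0.002398 - 0.001995 = 0.0004026 mol in a total volume of 0.03629 L.
[OH^-] = 0.0004026/0.03629 = 0.01109 M, so pOH = 1.95 and pH = 14.00 - 1.95 = 12.05.

12.05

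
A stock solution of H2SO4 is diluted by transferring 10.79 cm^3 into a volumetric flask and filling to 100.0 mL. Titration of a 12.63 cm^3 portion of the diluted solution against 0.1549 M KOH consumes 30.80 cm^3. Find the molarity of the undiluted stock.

1.75 M

n(KOH) = 0.1549 x 0.03080 = 0.004771 mol.
n(H2SO4) in the aliquot = 0.004771 x 1/2 = 0.002385 mol.
[diluted H2SO4] = 0.002385 / 0.01263 = 0.1889 M.
Dilution factor = 100.0/10.79 = 9.268, so [stock] = 0.1889 x 9.268 = 1.75 M.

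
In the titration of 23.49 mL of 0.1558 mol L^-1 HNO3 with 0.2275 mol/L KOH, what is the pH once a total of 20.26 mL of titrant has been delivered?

12.34

n(acid) = 0.1558 x 0.02349 = 0.003660 mol; n(KOH) added = 0.2275 x 0.02026 = 0.004609 mol.
Base is in excess by 0.004609 - 0.003660 = 0.0009494 mol in a total volume of 0.04375 L.
[OH^-] = 0.0009494/0.04375 = 0.02170 M, so pOH = 1.66 and pH = 14.00 - 1.66 = 12.34.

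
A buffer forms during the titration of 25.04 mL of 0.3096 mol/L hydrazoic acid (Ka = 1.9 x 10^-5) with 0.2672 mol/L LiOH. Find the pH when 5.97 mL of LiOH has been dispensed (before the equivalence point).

Initial n(HN3) = 0.3096 x 0.02504 = 0.007752 mol.
n(LiOH) added = 0.2672 x 0.005970 = 0.001595 mol, converting that many moles of HN3 to N3-.
Remaining n(HN3) = 0.006157 mol; n(N3-) = 0.001595 mol.
By Henderson-Hasselbalch, pH = pKa + log([A^-]/[HA]) = 4.72 + log(0.001595/0.006157) = 4.72 + (-0.59) = 4.13.

4.13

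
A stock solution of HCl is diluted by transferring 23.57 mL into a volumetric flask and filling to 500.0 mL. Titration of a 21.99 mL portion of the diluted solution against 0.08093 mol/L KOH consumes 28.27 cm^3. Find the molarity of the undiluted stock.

n(KOH) = 0.08093 x 0.02827 = 0.002288 mol.
n(HCl) in the aliquot = 0.002288 mol.
[diluted HCl] = 0.002288 / 0.02199 = 0.1040 M.
Dilution factor = 500.0/23.57 = 21.21, so [stock] = 0.1040 x 21.21 = 2.21 M.

2.21 M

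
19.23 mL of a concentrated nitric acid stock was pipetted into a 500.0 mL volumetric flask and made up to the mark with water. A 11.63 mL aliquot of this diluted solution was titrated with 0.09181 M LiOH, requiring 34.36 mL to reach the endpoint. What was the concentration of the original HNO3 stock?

7.05 M

n(LiOH) = 0.09181 x 0.03436 = 0.003155 mol.
n(HNO3) in the aliquot = 0.003155 mol.
[diluted HNO3] = 0.003155 / 0.01163 = 0.2712 M.
Dilution factor = 500.0/19.23 = 26.00, so [stock] = 0.2712 x 26.00 = 7.05 M.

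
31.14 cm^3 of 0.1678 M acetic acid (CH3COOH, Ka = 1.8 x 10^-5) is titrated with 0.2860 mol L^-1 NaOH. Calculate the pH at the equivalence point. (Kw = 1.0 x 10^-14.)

8.88

n(CH3COOH) = 0.1678 x 0.03114 = 0.005225 mol; V(NaOH) at equivalence = 0.005225/0.2860 = 0.01827 L.
At equivalence all the acid is converted to CH3COO-; total volume = 0.03114 + 0.01827 = 0.04941 L, so [CH3COO-] = 0.005225/0.04941 = 0.1058 M.
Kb = Kw/Ka = 1.0e-14 / 1.8 x 10^-5 = 5.56e-10.
[OH^-] = sqrt(Kb x [CH3COO-]) = sqrt(5.56e-10 x 0.1058) = 7.66e-6 M.
pOH = 5.12, so pH = 14.00 - 5.12 = 8.88.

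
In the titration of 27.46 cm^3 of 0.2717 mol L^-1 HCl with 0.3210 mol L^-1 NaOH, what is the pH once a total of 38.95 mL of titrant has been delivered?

12.88

n(acid) = 0.2717 x 0.02746 = 0.007461 mol; n(NaOH) added = 0.3210 x 0.03895 = 0.01250 mol.
Base is in excess by 0.01250 - 0.007461 = 0.005042 mol in a total volume of 0.06641 L.
[OH^-] = 0.005042/0.06641 = 0.07592 M, so pOH = 1.12 and pH = 14.00 - 1.12 = 12.88.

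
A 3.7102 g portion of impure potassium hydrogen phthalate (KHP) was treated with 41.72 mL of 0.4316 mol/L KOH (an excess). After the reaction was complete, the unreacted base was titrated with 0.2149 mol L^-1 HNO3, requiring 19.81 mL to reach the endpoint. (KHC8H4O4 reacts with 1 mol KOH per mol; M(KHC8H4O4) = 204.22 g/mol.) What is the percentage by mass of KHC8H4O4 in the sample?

Total n(KOH) added = 0.4316 x 0.04172 = 0.01801 mol.
n(HNO3) used = 0.2149 x 0.01981 = 0.004257 mol, which equals the excess n(KOH).
So n(KOH) consumed by the sample = 0.01801 - 0.004257 = 0.01375 mol.
n(KHC8H4O4) = 0.01375 / 1 = 0.01375 mol.
mass KHC8H4O4 = 0.01375 x 204.22 = 2.808 g, so %KHC8H4O4 = 2.808/3.7102 x 100 = 75.7%.

75.7%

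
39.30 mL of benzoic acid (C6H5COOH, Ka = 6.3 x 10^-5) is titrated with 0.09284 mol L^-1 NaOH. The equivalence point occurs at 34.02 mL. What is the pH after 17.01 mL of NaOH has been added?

17.01 mL is exactly half the equivalence volume (34.02/2), i.e. the half-equivalence point.
There, n(HA) = n(A^-), so pH = pKa = -log(6.3 x 10^-5) = 4.20.

4.20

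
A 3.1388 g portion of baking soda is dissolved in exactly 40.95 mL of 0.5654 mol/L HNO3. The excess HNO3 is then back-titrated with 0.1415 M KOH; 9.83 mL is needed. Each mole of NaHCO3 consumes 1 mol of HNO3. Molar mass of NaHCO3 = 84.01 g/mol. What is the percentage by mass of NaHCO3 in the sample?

58.2%

Total n(HNO3) added = 0.5654 x 0.04095 = 0.02315 mol.
n(KOH) used = 0.1415 x 0.009830 = 0.001391 mol, which equals the excess n(HNO3).
So n(HNO3) consumed by the sample = 0.02315 - 0.001391 = 0.02176 mol.
n(NaHCO3) = 0.02176 / 1 = 0.02176 mol.
mass NaHCO3 = 0.02176 x 84.01 = 1.828 g, so %NaHCO3 = 1.828/3.1388 x 100 = 58.2%.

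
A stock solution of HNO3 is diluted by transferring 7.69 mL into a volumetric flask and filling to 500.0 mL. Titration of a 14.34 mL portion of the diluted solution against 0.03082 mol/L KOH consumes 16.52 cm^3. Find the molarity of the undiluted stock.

n(KOH) = 0.03082 x 0.01652 = 0.0005091 mol.
n(HNO3) in the aliquot = 0.0005091 mol.
[diluted HNO3] = 0.0005091 / 0.01434 = 0.03551 M.
Dilution factor = 500.0/7.690 = 65.02, so [stock] = 0.03551 x 65.02 = 2.31 M.

2.31 M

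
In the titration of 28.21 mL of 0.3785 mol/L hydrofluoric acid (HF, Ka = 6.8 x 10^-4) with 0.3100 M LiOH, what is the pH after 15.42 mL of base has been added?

Initial n(HF) = 0.3785 x 0.02821 = 0.01068 mol.
n(LiOH) added = 0.3100 x 0.01542 = 0.004780 mol, converting that many moles of HF to F-.
Remaining n(HF) = 0.005897 mol; n(F-) = 0.004780 mol.
By Henderson-Hasselbalch, pH = pKa + log([A^-]/[HA]) = 3.17 + log(0.004780/0.005897) = 3.17 + (-0.09) = 3.08.

3.08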